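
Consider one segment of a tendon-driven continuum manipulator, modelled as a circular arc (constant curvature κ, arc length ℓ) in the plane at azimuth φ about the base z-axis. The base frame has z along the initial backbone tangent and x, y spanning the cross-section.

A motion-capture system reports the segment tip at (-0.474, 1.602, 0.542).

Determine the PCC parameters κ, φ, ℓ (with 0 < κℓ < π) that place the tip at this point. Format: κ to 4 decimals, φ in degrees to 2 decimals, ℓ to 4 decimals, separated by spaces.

ρ = √(x²+y²) = √(-0.474² + 1.602²) = 1.67065
φ = atan2(y, x) mod 360° = atan2(1.602, -0.474) = 106.4824°
|p|² = ρ² + z² = 1.67065² + 0.542² = 3.08484
κ = 2ρ / |p|² = 2×1.67065 / 3.08484 = 1.08314
θ = 2·atan2(ρ, z) = 2·atan2(1.67065, 0.542) = 2.51417 rad
ℓ = θ/κ = 2.51417/1.08314 = 2.32120

1.0831 106.48 2.3212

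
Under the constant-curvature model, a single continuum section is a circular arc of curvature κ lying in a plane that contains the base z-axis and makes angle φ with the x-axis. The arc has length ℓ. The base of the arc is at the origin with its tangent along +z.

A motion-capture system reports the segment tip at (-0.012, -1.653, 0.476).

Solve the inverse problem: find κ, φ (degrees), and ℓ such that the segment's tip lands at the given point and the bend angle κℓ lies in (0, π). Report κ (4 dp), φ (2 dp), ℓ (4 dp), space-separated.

ρ = √(x²+y²) = √(-0.012² + -1.653²) = 1.65304
φ = atan2(y, x) mod 360° = atan2(-1.653, -0.012) = 269.5841°
|p|² = ρ² + z² = 1.65304² + 0.476² = 2.95913
κ = 2ρ / |p|² = 2×1.65304 / 2.95913 = 1.11725
θ = 2·atan2(ρ, z) = 2·atan2(1.65304, 0.476) = 2.58085 rad
ℓ = θ/κ = 2.58085/1.11725 = 2.31001

1.1173 269.58 2.3100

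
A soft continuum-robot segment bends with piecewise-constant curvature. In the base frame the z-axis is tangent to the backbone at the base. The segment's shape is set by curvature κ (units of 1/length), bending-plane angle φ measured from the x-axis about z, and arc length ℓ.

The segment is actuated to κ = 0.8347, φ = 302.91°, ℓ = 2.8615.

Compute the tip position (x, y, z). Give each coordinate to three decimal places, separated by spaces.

1.126 -1.740 0.819

θ = κ·ℓ = 0.8347 × 2.8615 = 2.38849 rad
ρ = (1 − cos θ)/κ = (1 − -0.72957)/0.8347 = 2.07209
z = sin θ / κ = 0.68390/0.8347 = 0.81934
x = ρ cos φ = 2.07209 × cos(302.91°) = 1.12581
y = ρ sin φ = 2.07209 × sin(302.91°) = -1.73957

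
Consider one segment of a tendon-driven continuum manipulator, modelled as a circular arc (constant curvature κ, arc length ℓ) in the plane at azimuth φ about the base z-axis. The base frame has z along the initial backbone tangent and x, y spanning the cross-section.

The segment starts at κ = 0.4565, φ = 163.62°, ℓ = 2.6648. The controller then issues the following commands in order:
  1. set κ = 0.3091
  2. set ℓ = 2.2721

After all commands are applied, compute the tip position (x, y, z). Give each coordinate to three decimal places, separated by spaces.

initial: κ=0.4565, φ=163.62°, ℓ=2.6648
cmd 1: set κ=0.3091 → (κ,φ,ℓ)=(0.3091,163.62°,2.6648) → tip=(-0.9947,0.2924,2.3735)
cmd 2: set ℓ=2.2721 → (κ,φ,ℓ)=(0.3091,163.62°,2.2721) → tip=(-0.7345,0.2159,2.0899)

-0.735 0.216 2.090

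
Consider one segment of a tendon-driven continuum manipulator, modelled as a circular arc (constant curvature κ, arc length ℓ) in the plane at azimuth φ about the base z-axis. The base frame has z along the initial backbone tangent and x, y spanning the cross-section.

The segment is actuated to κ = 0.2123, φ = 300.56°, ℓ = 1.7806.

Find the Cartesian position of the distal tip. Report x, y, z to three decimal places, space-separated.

0.169 -0.286 1.738

θ = κ·ℓ = 0.2123 × 1.7806 = 0.37802 rad
ρ = (1 − cos θ)/κ = (1 − 0.92940)/0.2123 = 0.33256
z = sin θ / κ = 0.36908/0.2123 = 1.73849
x = ρ cos φ = 0.33256 × cos(300.56°) = 0.16909
y = ρ sin φ = 0.33256 × sin(300.56°) = -0.28637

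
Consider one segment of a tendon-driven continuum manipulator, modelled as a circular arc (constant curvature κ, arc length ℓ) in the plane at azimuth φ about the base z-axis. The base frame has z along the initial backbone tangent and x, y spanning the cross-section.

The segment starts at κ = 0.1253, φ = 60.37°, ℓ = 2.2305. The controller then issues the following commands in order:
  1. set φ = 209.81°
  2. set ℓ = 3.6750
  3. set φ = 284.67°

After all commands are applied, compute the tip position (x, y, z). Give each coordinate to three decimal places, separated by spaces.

initial: κ=0.1253, φ=60.37°, ℓ=2.2305
cmd 1: set φ=209.81° → (κ,φ,ℓ)=(0.1253,209.81°,2.2305) → tip=(-0.2687,-0.1539,2.2016)
cmd 2: set ℓ=3.6750 → (κ,φ,ℓ)=(0.1253,209.81°,3.6750) → tip=(-0.7213,-0.4133,3.5465)
cmd 3: set φ=284.67° → (κ,φ,ℓ)=(0.1253,284.67°,3.6750) → tip=(0.2105,-0.8042,3.5465)

0.211 -0.804 3.546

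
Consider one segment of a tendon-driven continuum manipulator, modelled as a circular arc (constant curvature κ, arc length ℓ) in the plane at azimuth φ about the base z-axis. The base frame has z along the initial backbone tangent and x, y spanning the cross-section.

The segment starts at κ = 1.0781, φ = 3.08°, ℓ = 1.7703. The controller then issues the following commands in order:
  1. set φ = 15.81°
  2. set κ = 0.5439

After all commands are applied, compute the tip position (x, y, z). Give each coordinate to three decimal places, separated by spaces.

initial: κ=1.0781, φ=3.08°, ℓ=1.7703
cmd 1: set φ=15.81° → (κ,φ,ℓ)=(1.0781,15.81°,1.7703) → tip=(1.1882,0.3365,0.8751)
cmd 2: set κ=0.5439 → (κ,φ,ℓ)=(0.5439,15.81°,1.7703) → tip=(0.7586,0.2148,1.5092)

0.759 0.215 1.509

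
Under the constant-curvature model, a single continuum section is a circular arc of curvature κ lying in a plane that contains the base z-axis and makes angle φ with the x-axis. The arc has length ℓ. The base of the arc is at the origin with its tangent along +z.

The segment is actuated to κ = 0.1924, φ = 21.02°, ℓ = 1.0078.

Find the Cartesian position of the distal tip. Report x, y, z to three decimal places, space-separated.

θ = κ·ℓ = 0.1924 × 1.0078 = 0.19390 rad
ρ = (1 − cos θ)/κ = (1 − 0.98126)/0.1924 = 0.09740
z = sin θ / κ = 0.19269/0.1924 = 1.00150
x = ρ cos φ = 0.09740 × cos(21.02°) = 0.09092
y = ρ sin φ = 0.09740 × sin(21.02°) = 0.03494

0.091 0.035 1.001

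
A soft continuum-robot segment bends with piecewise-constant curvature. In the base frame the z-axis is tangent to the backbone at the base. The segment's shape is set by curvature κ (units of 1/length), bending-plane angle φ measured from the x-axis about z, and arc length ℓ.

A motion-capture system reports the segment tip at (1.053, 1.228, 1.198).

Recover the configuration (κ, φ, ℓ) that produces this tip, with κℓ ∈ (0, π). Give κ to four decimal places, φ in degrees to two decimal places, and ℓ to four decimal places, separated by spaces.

0.7984 49.39 2.3379

ρ = √(x²+y²) = √(1.053² + 1.228²) = 1.61765
φ = atan2(y, x) mod 360° = atan2(1.228, 1.053) = 49.3872°
|p|² = ρ² + z² = 1.61765² + 1.198² = 4.05200
κ = 2ρ / |p|² = 2×1.61765 / 4.05200 = 0.79845
θ = 2·atan2(ρ, z) = 2·atan2(1.61765, 1.198) = 1.86670 rad
ℓ = θ/κ = 1.86670/0.79845 = 2.33792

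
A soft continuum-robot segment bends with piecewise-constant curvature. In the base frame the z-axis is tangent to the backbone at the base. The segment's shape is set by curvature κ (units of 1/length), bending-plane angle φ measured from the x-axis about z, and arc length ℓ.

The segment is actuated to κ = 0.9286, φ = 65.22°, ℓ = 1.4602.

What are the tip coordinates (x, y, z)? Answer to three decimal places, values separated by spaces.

0.355 0.769 1.052

θ = κ·ℓ = 0.9286 × 1.4602 = 1.35594 rad
ρ = (1 − cos θ)/κ = (1 − 0.21321)/0.9286 = 0.84729
z = sin θ / κ = 0.97701/0.9286 = 1.05213
x = ρ cos φ = 0.84729 × cos(65.22°) = 0.35513
y = ρ sin φ = 0.84729 × sin(65.22°) = 0.76928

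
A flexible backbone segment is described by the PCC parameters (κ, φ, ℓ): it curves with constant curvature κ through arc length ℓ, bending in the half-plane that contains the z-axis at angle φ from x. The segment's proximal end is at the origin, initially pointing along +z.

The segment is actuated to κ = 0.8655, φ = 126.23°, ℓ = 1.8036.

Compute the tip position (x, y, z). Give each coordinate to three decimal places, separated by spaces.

-0.676 0.923 1.155

θ = κ·ℓ = 0.8655 × 1.8036 = 1.56102 rad
ρ = (1 − cos θ)/κ = (1 − 0.00978)/0.8655 = 1.14410
z = sin θ / κ = 0.99995/0.8655 = 1.15535
x = ρ cos φ = 1.14410 × cos(126.23°) = -0.67620
y = ρ sin φ = 1.14410 × sin(126.23°) = 0.92289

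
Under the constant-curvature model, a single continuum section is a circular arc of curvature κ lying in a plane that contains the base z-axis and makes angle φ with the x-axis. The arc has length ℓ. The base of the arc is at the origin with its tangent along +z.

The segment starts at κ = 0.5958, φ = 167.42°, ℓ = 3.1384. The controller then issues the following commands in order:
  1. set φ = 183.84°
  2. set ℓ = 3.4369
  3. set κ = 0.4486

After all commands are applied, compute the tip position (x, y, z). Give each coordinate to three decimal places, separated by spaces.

-2.160 -0.145 2.228

initial: κ=0.5958, φ=167.42°, ℓ=3.1384
cmd 1: set φ=183.84° → (κ,φ,ℓ)=(0.5958,183.84°,3.1384) → tip=(-2.1680,-0.1455,1.6039)
cmd 2: set ℓ=3.4369 → (κ,φ,ℓ)=(0.5958,183.84°,3.4369) → tip=(-2.4434,-0.1640,1.4911)
cmd 3: set κ=0.4486 → (κ,φ,ℓ)=(0.4486,183.84°,3.4369) → tip=(-2.1597,-0.1450,2.2282)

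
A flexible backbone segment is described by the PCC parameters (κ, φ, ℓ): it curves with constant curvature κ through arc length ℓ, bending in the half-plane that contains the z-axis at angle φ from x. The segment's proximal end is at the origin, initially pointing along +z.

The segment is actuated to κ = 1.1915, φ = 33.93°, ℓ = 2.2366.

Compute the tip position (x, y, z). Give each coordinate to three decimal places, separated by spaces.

1.315 0.885 0.385

θ = κ·ℓ = 1.1915 × 2.2366 = 2.66491 rad
ρ = (1 − cos θ)/κ = (1 − -0.88852)/1.1915 = 1.58499
z = sin θ / κ = 0.45884/1.1915 = 0.38509
x = ρ cos φ = 1.58499 × cos(33.93°) = 1.31510
y = ρ sin φ = 1.58499 × sin(33.93°) = 0.88471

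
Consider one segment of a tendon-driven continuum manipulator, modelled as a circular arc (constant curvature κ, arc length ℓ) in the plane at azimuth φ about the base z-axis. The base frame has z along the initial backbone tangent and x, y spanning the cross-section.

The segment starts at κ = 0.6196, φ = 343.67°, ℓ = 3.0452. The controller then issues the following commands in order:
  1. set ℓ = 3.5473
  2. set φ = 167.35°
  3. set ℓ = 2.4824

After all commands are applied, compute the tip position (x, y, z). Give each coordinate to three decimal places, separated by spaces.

initial: κ=0.6196, φ=343.67°, ℓ=3.0452
cmd 1: set ℓ=3.5473 → (κ,φ,ℓ)=(0.6196,343.67°,3.5473) → tip=(2.4577,-0.7201,1.3069)
cmd 2: set φ=167.35° → (κ,φ,ℓ)=(0.6196,167.35°,3.5473) → tip=(-2.4989,0.5608,1.3069)
cmd 3: set ℓ=2.4824 → (κ,φ,ℓ)=(0.6196,167.35°,2.4824) → tip=(-1.5233,0.3419,1.6131)

-1.523 0.342 1.613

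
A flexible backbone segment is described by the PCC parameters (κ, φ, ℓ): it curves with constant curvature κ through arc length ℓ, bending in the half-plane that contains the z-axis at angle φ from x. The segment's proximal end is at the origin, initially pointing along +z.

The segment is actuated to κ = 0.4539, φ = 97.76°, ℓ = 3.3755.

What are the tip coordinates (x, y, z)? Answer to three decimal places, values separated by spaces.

-0.286 2.099 2.201

θ = κ·ℓ = 0.4539 × 3.3755 = 1.53214 rad
ρ = (1 − cos θ)/κ = (1 − 0.03865)/0.4539 = 2.11798
z = sin θ / κ = 0.99925/0.4539 = 2.20148
x = ρ cos φ = 2.11798 × cos(97.76°) = -0.28598
y = ρ sin φ = 2.11798 × sin(97.76°) = 2.09859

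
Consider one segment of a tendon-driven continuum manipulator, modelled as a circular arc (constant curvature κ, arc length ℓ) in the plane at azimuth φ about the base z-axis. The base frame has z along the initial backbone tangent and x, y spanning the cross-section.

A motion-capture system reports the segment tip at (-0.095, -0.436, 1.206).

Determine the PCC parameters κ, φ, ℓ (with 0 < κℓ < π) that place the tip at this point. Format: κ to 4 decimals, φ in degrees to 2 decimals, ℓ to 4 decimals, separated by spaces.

ρ = √(x²+y²) = √(-0.095² + -0.436²) = 0.44623
φ = atan2(y, x) mod 360° = atan2(-0.436, -0.095) = 257.7080°
|p|² = ρ² + z² = 0.44623² + 1.206² = 1.65356
κ = 2ρ / |p|² = 2×0.44623 / 1.65356 = 0.53972
θ = 2·atan2(ρ, z) = 2·atan2(0.44623, 1.206) = 0.70877 rad
ℓ = θ/κ = 0.70877/0.53972 = 1.31322

0.5397 257.71 1.3132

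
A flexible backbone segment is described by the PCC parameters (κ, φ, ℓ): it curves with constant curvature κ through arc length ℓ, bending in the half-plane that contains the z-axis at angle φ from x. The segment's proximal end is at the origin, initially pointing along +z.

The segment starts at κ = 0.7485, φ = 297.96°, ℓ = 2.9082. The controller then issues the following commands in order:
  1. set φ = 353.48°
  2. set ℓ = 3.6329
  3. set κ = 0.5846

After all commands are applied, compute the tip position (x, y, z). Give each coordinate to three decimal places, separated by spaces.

initial: κ=0.7485, φ=297.96°, ℓ=2.9082
cmd 1: set φ=353.48° → (κ,φ,ℓ)=(0.7485,353.48°,2.9082) → tip=(2.0834,-0.2381,1.0981)
cmd 2: set ℓ=3.6329 → (κ,φ,ℓ)=(0.7485,353.48°,3.6329) → tip=(2.5381,-0.2901,0.5477)
cmd 3: set κ=0.5846 → (κ,φ,ℓ)=(0.5846,353.48°,3.6329) → tip=(2.5922,-0.2963,1.4556)

2.592 -0.296 1.456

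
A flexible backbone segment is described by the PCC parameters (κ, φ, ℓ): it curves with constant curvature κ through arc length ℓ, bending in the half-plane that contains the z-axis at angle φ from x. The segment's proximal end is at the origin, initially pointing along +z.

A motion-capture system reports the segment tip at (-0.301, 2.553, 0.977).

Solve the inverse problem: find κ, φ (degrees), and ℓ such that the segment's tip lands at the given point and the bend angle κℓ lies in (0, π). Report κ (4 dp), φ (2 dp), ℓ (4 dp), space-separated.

0.6798 96.72 3.5528

ρ = √(x²+y²) = √(-0.301² + 2.553²) = 2.57068
φ = atan2(y, x) mod 360° = atan2(2.553, -0.301) = 96.7242°
|p|² = ρ² + z² = 2.57068² + 0.977² = 7.56294
κ = 2ρ / |p|² = 2×2.57068 / 7.56294 = 0.67981
θ = 2·atan2(ρ, z) = 2·atan2(2.57068, 0.977) = 2.41520 rad
ℓ = θ/κ = 2.41520/0.67981 = 3.55276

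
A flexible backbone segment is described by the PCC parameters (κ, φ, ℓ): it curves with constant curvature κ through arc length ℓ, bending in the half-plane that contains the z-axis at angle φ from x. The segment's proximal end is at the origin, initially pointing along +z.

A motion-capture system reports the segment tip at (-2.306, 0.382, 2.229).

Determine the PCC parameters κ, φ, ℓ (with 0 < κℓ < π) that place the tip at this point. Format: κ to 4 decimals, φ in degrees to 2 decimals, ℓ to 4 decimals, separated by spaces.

0.4481 170.59 3.6112

ρ = √(x²+y²) = √(-2.306² + 0.382²) = 2.33743
φ = atan2(y, x) mod 360° = atan2(0.382, -2.306) = 170.5941°
|p|² = ρ² + z² = 2.33743² + 2.229² = 10.43200
κ = 2ρ / |p|² = 2×2.33743 / 10.43200 = 0.44813
θ = 2·atan2(ρ, z) = 2·atan2(2.33743, 2.229) = 1.61828 rad
ℓ = θ/κ = 1.61828/0.44813 = 3.61121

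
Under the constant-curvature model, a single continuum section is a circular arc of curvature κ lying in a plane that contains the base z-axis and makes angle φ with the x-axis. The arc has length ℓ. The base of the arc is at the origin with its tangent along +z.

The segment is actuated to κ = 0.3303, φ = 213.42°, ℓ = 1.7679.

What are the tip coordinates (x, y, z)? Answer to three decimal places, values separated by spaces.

θ = κ·ℓ = 0.3303 × 1.7679 = 0.58394 rad
ρ = (1 − cos θ)/κ = (1 − 0.83430)/0.3303 = 0.50167
z = sin θ / κ = 0.55131/0.3303 = 1.66913
x = ρ cos φ = 0.50167 × cos(213.42°) = -0.41872
y = ρ sin φ = 0.50167 × sin(213.42°) = -0.27631

-0.419 -0.276 1.669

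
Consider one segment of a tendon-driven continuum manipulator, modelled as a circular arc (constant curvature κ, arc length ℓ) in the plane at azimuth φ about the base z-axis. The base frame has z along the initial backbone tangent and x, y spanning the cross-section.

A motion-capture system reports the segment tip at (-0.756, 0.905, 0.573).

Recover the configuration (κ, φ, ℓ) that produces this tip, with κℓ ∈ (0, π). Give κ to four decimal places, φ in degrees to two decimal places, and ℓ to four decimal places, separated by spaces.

1.3721 129.87 1.6304

ρ = √(x²+y²) = √(-0.756² + 0.905²) = 1.17922
φ = atan2(y, x) mod 360° = atan2(0.905, -0.756) = 129.8740°
|p|² = ρ² + z² = 1.17922² + 0.573² = 1.71889
κ = 2ρ / |p|² = 2×1.17922 / 1.71889 = 1.37207
θ = 2·atan2(ρ, z) = 2·atan2(1.17922, 0.573) = 2.23696 rad
ℓ = θ/κ = 2.23696/1.37207 = 1.63035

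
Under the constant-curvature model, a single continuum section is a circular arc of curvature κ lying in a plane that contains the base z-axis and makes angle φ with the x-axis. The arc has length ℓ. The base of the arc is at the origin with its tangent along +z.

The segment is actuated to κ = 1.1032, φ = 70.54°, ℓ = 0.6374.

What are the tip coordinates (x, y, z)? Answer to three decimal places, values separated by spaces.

θ = κ·ℓ = 1.1032 × 0.6374 = 0.70318 rad
ρ = (1 − cos θ)/κ = (1 − 0.76279)/1.1032 = 0.21502
z = sin θ / κ = 0.64665/1.1032 = 0.58616
x = ρ cos φ = 0.21502 × cos(70.54°) = 0.07163
y = ρ sin φ = 0.21502 × sin(70.54°) = 0.20274

0.072 0.203 0.586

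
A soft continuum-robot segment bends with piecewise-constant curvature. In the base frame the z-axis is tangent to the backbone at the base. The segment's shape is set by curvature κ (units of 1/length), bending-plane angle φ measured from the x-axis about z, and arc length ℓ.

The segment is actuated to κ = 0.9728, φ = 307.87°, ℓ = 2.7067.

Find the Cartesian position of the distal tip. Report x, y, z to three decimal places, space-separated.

θ = κ·ℓ = 0.9728 × 2.7067 = 2.63308 rad
ρ = (1 − cos θ)/κ = (1 − -0.87347)/0.9728 = 1.92585
z = sin θ / κ = 0.48688/0.9728 = 0.50049
x = ρ cos φ = 1.92585 × cos(307.87°) = 1.18223
y = ρ sin φ = 1.92585 × sin(307.87°) = -1.52028

1.182 -1.520 0.500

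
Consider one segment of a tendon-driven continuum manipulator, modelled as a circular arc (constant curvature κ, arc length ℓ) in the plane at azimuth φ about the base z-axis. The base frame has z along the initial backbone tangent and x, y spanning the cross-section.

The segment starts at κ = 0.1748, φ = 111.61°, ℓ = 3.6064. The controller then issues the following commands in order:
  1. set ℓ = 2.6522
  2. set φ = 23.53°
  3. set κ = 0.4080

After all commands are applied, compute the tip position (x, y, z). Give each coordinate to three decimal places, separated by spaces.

1.192 0.519 2.164

initial: κ=0.1748, φ=111.61°, ℓ=3.6064
cmd 1: set ℓ=2.6522 → (κ,φ,ℓ)=(0.1748,111.61°,2.6522) → tip=(-0.2224,0.5614,2.5582)
cmd 2: set φ=23.53° → (κ,φ,ℓ)=(0.1748,23.53°,2.6522) → tip=(0.5536,0.2411,2.5582)
cmd 3: set κ=0.4080 → (κ,φ,ℓ)=(0.4080,23.53°,2.6522) → tip=(1.1922,0.5191,2.1641)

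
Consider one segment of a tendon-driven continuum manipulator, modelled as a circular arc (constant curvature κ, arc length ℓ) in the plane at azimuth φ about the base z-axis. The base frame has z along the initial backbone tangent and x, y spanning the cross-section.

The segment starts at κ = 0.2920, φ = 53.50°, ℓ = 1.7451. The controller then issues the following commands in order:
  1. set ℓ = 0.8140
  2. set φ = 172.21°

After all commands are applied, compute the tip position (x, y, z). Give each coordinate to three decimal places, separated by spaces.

-0.095 0.013 0.806

initial: κ=0.2920, φ=53.50°, ℓ=1.7451
cmd 1: set ℓ=0.8140 → (κ,φ,ℓ)=(0.2920,53.50°,0.8140) → tip=(0.0573,0.0774,0.8064)
cmd 2: set φ=172.21° → (κ,φ,ℓ)=(0.2920,172.21°,0.8140) → tip=(-0.0954,0.0131,0.8064)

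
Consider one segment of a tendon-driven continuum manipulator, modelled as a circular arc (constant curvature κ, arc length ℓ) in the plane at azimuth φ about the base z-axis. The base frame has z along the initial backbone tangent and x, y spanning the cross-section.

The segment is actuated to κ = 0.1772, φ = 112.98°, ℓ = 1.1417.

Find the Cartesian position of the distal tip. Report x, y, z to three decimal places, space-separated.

θ = κ·ℓ = 0.1772 × 1.1417 = 0.20231 rad
ρ = (1 − cos θ)/κ = (1 − 0.97961)/0.1772 = 0.11509
z = sin θ / κ = 0.20093/0.1772 = 1.13393
x = ρ cos φ = 0.11509 × cos(112.98°) = -0.04493
y = ρ sin φ = 0.11509 × sin(112.98°) = 0.10596

-0.045 0.106 1.134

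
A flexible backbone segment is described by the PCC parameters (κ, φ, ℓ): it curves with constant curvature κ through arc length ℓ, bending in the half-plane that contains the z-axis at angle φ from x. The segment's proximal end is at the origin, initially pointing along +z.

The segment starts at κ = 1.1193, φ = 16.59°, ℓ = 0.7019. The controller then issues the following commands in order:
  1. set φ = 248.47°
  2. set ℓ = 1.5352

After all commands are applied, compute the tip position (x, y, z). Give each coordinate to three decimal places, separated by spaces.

initial: κ=1.1193, φ=16.59°, ℓ=0.7019
cmd 1: set φ=248.47° → (κ,φ,ℓ)=(1.1193,248.47°,0.7019) → tip=(-0.0961,-0.2436,0.6319)
cmd 2: set ℓ=1.5352 → (κ,φ,ℓ)=(1.1193,248.47°,1.5352) → tip=(-0.3761,-0.9533,0.8837)

-0.376 -0.953 0.884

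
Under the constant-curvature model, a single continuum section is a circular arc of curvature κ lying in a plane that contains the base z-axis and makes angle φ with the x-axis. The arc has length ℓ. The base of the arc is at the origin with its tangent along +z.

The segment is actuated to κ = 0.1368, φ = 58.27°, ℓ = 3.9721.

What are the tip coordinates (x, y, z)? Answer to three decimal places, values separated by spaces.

0.554 0.896 3.779

θ = κ·ℓ = 0.1368 × 3.9721 = 0.54338 rad
ρ = (1 − cos θ)/κ = (1 − 0.85596)/0.1368 = 1.05289
z = sin θ / κ = 0.51703/0.1368 = 3.77949
x = ρ cos φ = 1.05289 × cos(58.27°) = 0.55373
y = ρ sin φ = 1.05289 × sin(58.27°) = 0.89552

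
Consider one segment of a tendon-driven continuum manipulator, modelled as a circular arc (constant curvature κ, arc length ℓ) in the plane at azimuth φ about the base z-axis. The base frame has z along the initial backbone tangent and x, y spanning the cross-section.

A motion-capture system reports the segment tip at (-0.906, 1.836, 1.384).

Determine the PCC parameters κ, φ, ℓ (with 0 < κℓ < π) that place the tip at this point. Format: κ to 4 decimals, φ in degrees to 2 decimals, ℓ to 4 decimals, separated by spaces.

ρ = √(x²+y²) = √(-0.906² + 1.836²) = 2.04737
φ = atan2(y, x) mod 360° = atan2(1.836, -0.906) = 116.2647°
|p|² = ρ² + z² = 2.04737² + 1.384² = 6.10719
κ = 2ρ / |p|² = 2×2.04737 / 6.10719 = 0.67048
θ = 2·atan2(ρ, z) = 2·atan2(2.04737, 1.384) = 1.95274 rad
ℓ = θ/κ = 1.95274/0.67048 = 2.91245

0.6705 116.26 2.9124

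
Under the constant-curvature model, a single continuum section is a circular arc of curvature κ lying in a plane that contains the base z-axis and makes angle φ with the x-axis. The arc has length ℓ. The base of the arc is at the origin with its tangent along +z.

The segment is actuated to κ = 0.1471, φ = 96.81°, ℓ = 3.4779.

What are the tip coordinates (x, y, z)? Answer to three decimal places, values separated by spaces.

θ = κ·ℓ = 0.1471 × 3.4779 = 0.51160 rad
ρ = (1 − cos θ)/κ = (1 − 0.87196)/0.1471 = 0.87041
z = sin θ / κ = 0.48957/0.1471 = 3.32816
x = ρ cos φ = 0.87041 × cos(96.81°) = -0.10321
y = ρ sin φ = 0.87041 × sin(96.81°) = 0.86427

-0.103 0.864 3.328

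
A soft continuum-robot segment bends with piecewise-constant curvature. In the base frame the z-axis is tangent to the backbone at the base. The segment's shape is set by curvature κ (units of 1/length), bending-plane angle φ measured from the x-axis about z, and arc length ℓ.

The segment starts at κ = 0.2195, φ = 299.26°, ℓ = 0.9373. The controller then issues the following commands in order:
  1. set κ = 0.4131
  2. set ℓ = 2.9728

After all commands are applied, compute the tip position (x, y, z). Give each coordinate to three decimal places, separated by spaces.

0.786 -1.402 2.280

initial: κ=0.2195, φ=299.26°, ℓ=0.9373
cmd 1: set κ=0.4131 → (κ,φ,ℓ)=(0.4131,299.26°,0.9373) → tip=(0.0876,-0.1563,0.9141)
cmd 2: set ℓ=2.9728 → (κ,φ,ℓ)=(0.4131,299.26°,2.9728) → tip=(0.7856,-1.4021,2.2799)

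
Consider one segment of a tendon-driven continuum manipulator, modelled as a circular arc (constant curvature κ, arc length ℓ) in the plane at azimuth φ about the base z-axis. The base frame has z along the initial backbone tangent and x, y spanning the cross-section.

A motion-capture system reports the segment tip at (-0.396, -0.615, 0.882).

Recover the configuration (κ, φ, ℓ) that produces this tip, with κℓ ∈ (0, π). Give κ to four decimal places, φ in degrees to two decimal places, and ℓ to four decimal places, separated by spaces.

ρ = √(x²+y²) = √(-0.396² + -0.615²) = 0.73146
φ = atan2(y, x) mod 360° = atan2(-0.615, -0.396) = 237.2224°
|p|² = ρ² + z² = 0.73146² + 0.882² = 1.31297
κ = 2ρ / |p|² = 2×0.73146 / 1.31297 = 1.11422
θ = 2·atan2(ρ, z) = 2·atan2(0.73146, 0.882) = 1.38474 rad
ℓ = θ/κ = 1.38474/1.11422 = 1.24279

1.1142 237.22 1.2428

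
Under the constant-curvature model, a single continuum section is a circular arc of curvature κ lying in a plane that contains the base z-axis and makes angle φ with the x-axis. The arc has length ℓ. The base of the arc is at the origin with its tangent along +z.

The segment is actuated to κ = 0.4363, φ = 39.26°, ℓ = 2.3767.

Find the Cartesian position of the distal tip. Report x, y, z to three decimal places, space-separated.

θ = κ·ℓ = 0.4363 × 2.3767 = 1.03695 rad
ρ = (1 − cos θ)/κ = (1 − 0.50884)/0.4363 = 1.12573
z = sin θ / κ = 0.86086/0.4363 = 1.97309
x = ρ cos φ = 1.12573 × cos(39.26°) = 0.87163
y = ρ sin φ = 1.12573 × sin(39.26°) = 0.71241

0.872 0.712 1.973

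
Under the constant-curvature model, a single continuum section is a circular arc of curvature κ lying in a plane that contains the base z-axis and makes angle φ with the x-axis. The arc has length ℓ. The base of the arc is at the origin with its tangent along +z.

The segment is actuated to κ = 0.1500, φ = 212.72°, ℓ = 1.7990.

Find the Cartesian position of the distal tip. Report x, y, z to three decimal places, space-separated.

θ = κ·ℓ = 0.1500 × 1.7990 = 0.26985 rad
ρ = (1 − cos θ)/κ = (1 − 0.96381)/0.1500 = 0.24126
z = sin θ / κ = 0.26659/0.1500 = 1.77725
x = ρ cos φ = 0.24126 × cos(212.72°) = -0.20298
y = ρ sin φ = 0.24126 × sin(212.72°) = -0.13041

-0.203 -0.130 1.777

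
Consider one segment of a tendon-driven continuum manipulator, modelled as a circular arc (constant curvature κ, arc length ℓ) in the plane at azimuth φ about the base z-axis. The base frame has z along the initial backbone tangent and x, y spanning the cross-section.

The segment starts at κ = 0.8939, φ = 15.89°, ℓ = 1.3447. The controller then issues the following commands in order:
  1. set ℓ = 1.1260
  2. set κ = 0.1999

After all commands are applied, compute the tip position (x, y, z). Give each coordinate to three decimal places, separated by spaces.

initial: κ=0.8939, φ=15.89°, ℓ=1.3447
cmd 1: set ℓ=1.1260 → (κ,φ,ℓ)=(0.8939,15.89°,1.1260) → tip=(0.5005,0.1425,0.9453)
cmd 2: set κ=0.1999 → (κ,φ,ℓ)=(0.1999,15.89°,1.1260) → tip=(0.1214,0.0345,1.1165)

0.121 0.035 1.117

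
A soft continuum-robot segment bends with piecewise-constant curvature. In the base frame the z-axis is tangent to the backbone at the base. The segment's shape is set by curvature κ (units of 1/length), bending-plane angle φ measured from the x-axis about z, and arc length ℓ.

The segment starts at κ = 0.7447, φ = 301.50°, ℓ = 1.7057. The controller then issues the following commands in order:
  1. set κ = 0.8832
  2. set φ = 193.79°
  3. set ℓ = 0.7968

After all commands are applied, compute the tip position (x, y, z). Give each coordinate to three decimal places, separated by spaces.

initial: κ=0.7447, φ=301.50°, ℓ=1.7057
cmd 1: set κ=0.8832 → (κ,φ,ℓ)=(0.8832,301.50°,1.7057) → tip=(0.5536,-0.9033,1.1299)
cmd 2: set φ=193.79° → (κ,φ,ℓ)=(0.8832,193.79°,1.7057) → tip=(-1.0289,-0.2525,1.1299)
cmd 3: set ℓ=0.7968 → (κ,φ,ℓ)=(0.8832,193.79°,0.7968) → tip=(-0.2612,-0.0641,0.7326)

-0.261 -0.064 0.733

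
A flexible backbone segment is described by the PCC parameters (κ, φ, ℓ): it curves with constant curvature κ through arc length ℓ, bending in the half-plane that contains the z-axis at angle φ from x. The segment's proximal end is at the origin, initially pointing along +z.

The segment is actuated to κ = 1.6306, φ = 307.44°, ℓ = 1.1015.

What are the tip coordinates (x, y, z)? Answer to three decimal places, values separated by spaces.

0.456 -0.596 0.598

θ = κ·ℓ = 1.6306 × 1.1015 = 1.79611 rad
ρ = (1 − cos θ)/κ = (1 − -0.22341)/1.6306 = 0.75028
z = sin θ / κ = 0.97472/1.6306 = 0.59777
x = ρ cos φ = 0.75028 × cos(307.44°) = 0.45612
y = ρ sin φ = 0.75028 × sin(307.44°) = -0.59572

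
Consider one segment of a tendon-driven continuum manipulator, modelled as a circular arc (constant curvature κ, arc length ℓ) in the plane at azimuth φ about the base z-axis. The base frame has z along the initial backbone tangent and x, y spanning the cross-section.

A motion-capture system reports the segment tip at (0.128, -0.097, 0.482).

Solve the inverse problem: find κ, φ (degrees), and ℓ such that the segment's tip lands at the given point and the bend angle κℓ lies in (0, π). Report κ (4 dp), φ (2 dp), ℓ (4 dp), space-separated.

ρ = √(x²+y²) = √(0.128² + -0.097²) = 0.16060
φ = atan2(y, x) mod 360° = atan2(-0.097, 0.128) = 322.8447°
|p|² = ρ² + z² = 0.16060² + 0.482² = 0.25812
κ = 2ρ / |p|² = 2×0.16060 / 0.25812 = 1.24441
θ = 2·atan2(ρ, z) = 2·atan2(0.16060, 0.482) = 0.64326 rad
ℓ = θ/κ = 0.64326/1.24441 = 0.51692

1.2444 322.84 0.5169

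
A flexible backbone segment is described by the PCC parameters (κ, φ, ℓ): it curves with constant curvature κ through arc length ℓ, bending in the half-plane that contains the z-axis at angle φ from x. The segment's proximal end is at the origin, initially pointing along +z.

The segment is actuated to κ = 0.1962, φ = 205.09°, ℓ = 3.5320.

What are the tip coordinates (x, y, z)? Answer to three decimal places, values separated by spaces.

θ = κ·ℓ = 0.1962 × 3.5320 = 0.69298 rad
ρ = (1 − cos θ)/κ = (1 − 0.76935)/0.1962 = 1.17560
z = sin θ / κ = 0.63883/0.1962 = 3.25602
x = ρ cos φ = 1.17560 × cos(205.09°) = -1.06468
y = ρ sin φ = 1.17560 × sin(205.09°) = -0.49850

-1.065 -0.499 3.256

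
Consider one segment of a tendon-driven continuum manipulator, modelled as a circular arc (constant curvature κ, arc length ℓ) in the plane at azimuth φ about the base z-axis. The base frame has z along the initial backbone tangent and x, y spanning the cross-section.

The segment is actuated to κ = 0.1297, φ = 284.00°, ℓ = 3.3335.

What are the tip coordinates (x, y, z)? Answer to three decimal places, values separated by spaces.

θ = κ·ℓ = 0.1297 × 3.3335 = 0.43235 rad
ρ = (1 − cos θ)/κ = (1 − 0.90798)/0.1297 = 0.70947
z = sin θ / κ = 0.41901/0.1297 = 3.23061
x = ρ cos φ = 0.70947 × cos(284.00°) = 0.17164
y = ρ sin φ = 0.70947 × sin(284.00°) = -0.68840

0.172 -0.688 3.231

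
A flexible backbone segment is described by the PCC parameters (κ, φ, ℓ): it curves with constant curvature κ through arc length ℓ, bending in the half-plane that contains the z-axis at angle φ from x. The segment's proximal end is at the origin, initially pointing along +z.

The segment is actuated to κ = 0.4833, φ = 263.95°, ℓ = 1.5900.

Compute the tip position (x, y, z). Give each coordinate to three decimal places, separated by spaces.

θ = κ·ℓ = 0.4833 × 1.5900 = 0.76845 rad
ρ = (1 − cos θ)/κ = (1 − 0.71899)/0.4833 = 0.58144
z = sin θ / κ = 0.69502/0.4833 = 1.43807
x = ρ cos φ = 0.58144 × cos(263.95°) = -0.06128
y = ρ sin φ = 0.58144 × sin(263.95°) = -0.57820

-0.061 -0.578 1.438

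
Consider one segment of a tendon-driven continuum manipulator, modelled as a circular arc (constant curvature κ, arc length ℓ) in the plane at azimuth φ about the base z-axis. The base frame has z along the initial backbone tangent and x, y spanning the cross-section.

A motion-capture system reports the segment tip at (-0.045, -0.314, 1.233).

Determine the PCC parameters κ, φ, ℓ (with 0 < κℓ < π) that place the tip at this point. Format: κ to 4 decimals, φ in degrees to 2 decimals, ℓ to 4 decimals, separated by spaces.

0.3914 261.84 1.2867

ρ = √(x²+y²) = √(-0.045² + -0.314²) = 0.31721
φ = atan2(y, x) mod 360° = atan2(-0.314, -0.045) = 261.8444°
|p|² = ρ² + z² = 0.31721² + 1.233² = 1.62091
κ = 2ρ / |p|² = 2×0.31721 / 1.62091 = 0.39140
θ = 2·atan2(ρ, z) = 2·atan2(0.31721, 1.233) = 0.50361 rad
ℓ = θ/κ = 0.50361/0.39140 = 1.28670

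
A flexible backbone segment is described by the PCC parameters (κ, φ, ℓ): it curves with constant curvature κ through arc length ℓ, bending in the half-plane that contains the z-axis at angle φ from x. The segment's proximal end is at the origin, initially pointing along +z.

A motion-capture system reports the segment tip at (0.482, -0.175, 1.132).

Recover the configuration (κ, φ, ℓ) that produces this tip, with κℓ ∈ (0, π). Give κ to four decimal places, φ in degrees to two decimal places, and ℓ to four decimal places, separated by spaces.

0.6641 340.05 1.2810

ρ = √(x²+y²) = √(0.482² + -0.175²) = 0.51279
φ = atan2(y, x) mod 360° = atan2(-0.175, 0.482) = 340.0455°
|p|² = ρ² + z² = 0.51279² + 1.132² = 1.54437
κ = 2ρ / |p|² = 2×0.51279 / 1.54437 = 0.66407
θ = 2·atan2(ρ, z) = 2·atan2(0.51279, 1.132) = 0.85068 rad
ℓ = θ/κ = 0.85068/0.66407 = 1.28101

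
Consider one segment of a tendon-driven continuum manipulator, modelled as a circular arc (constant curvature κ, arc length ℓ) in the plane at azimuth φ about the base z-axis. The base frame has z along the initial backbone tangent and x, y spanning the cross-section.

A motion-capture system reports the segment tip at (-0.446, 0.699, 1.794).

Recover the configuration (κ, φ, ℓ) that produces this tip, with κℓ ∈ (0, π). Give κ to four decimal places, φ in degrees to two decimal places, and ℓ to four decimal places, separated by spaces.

ρ = √(x²+y²) = √(-0.446² + 0.699²) = 0.82917
φ = atan2(y, x) mod 360° = atan2(0.699, -0.446) = 122.5401°
|p|² = ρ² + z² = 0.82917² + 1.794² = 3.90595
κ = 2ρ / |p|² = 2×0.82917 / 3.90595 = 0.42457
θ = 2·atan2(ρ, z) = 2·atan2(0.82917, 1.794) = 0.86589 rad
ℓ = θ/κ = 0.86589/0.42457 = 2.03947

0.4246 122.54 2.0395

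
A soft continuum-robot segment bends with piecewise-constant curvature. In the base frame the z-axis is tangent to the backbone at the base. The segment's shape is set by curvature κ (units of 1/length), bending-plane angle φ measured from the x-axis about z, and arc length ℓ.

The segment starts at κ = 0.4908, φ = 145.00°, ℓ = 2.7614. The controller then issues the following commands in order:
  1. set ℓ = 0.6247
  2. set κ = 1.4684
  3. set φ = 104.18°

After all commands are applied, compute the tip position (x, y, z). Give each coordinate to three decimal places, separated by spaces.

-0.065 0.259 0.541

initial: κ=0.4908, φ=145.00°, ℓ=2.7614
cmd 1: set ℓ=0.6247 → (κ,φ,ℓ)=(0.4908,145.00°,0.6247) → tip=(-0.0778,0.0545,0.6150)
cmd 2: set κ=1.4684 → (κ,φ,ℓ)=(1.4684,145.00°,0.6247) → tip=(-0.2187,0.1531,0.5407)
cmd 3: set φ=104.18° → (κ,φ,ℓ)=(1.4684,104.18°,0.6247) → tip=(-0.0654,0.2589,0.5407)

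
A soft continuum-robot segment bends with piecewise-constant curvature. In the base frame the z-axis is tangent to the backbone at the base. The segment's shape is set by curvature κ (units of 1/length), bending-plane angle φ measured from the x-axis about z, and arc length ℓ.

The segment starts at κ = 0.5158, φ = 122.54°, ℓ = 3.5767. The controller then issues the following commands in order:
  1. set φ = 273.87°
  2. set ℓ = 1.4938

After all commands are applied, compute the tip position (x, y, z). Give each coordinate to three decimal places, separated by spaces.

initial: κ=0.5158, φ=122.54°, ℓ=3.5767
cmd 1: set φ=273.87° → (κ,φ,ℓ)=(0.5158,273.87°,3.5767) → tip=(0.1663,-2.4578,1.8664)
cmd 2: set ℓ=1.4938 → (κ,φ,ℓ)=(0.5158,273.87°,1.4938) → tip=(0.0370,-0.5463,1.3503)

0.037 -0.546 1.350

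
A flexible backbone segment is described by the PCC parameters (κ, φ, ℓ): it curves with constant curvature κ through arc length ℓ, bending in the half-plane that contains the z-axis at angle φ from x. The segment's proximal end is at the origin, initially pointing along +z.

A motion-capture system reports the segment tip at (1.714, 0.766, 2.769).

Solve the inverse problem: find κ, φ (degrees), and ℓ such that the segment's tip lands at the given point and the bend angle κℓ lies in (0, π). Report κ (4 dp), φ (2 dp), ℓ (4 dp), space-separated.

ρ = √(x²+y²) = √(1.714² + 0.766²) = 1.87738
φ = atan2(y, x) mod 360° = atan2(0.766, 1.714) = 24.0802°
|p|² = ρ² + z² = 1.87738² + 2.769² = 11.19191
κ = 2ρ / |p|² = 2×1.87738 / 11.19191 = 0.33549
θ = 2·atan2(ρ, z) = 2·atan2(1.87738, 2.769) = 1.19161 rad
ℓ = θ/κ = 1.19161/0.33549 = 3.55188

0.3355 24.08 3.5519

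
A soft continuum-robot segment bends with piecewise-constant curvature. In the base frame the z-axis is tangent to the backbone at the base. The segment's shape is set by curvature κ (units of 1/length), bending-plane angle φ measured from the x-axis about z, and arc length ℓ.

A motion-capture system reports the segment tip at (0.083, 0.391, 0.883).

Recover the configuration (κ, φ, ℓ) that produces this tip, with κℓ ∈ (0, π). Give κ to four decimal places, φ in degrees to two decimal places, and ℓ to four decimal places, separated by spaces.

ρ = √(x²+y²) = √(0.083² + 0.391²) = 0.39971
φ = atan2(y, x) mod 360° = atan2(0.391, 0.083) = 78.0154°
|p|² = ρ² + z² = 0.39971² + 0.883² = 0.93946
κ = 2ρ / |p|² = 2×0.39971 / 0.93946 = 0.85094
θ = 2·atan2(ρ, z) = 2·atan2(0.39971, 0.883) = 0.85015 rad
ℓ = θ/κ = 0.85015/0.85094 = 0.99907

0.8509 78.02 0.9991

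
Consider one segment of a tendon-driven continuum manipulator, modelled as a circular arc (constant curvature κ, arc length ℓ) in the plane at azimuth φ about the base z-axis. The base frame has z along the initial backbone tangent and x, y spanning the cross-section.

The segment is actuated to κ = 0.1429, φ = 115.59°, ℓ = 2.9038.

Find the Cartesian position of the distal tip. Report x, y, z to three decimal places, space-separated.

-0.257 0.536 2.821

θ = κ·ℓ = 0.1429 × 2.9038 = 0.41495 rad
ρ = (1 − cos θ)/κ = (1 − 0.91514)/0.1429 = 0.59388
z = sin θ / κ = 0.40315/0.1429 = 2.82118
x = ρ cos φ = 0.59388 × cos(115.59°) = -0.25651
y = ρ sin φ = 0.59388 × sin(115.59°) = 0.53562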